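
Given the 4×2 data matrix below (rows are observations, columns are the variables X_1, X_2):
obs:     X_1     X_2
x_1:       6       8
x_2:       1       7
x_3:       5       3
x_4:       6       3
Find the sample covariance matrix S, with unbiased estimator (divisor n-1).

Step 1 — column means:
  mean(X_1) = (6 + 1 + 5 + 6) / 4 = 18/4 = 4.5
  mean(X_2) = (8 + 7 + 3 + 3) / 4 = 21/4 = 5.25

Step 2 — sample covariance S[i,j] = (1/(n-1)) · Σ_k (x_{k,i} - mean_i) · (x_{k,j} - mean_j), with n-1 = 3.
  S[X_1,X_1] = ((1.5)·(1.5) + (-3.5)·(-3.5) + (0.5)·(0.5) + (1.5)·(1.5)) / 3 = 17/3 = 5.6667
  S[X_1,X_2] = ((1.5)·(2.75) + (-3.5)·(1.75) + (0.5)·(-2.25) + (1.5)·(-2.25)) / 3 = -6.5/3 = -2.1667
  S[X_2,X_2] = ((2.75)·(2.75) + (1.75)·(1.75) + (-2.25)·(-2.25) + (-2.25)·(-2.25)) / 3 = 20.75/3 = 6.9167

S is symmetric (S[j,i] = S[i,j]). Assembling:

S = [[5.6667, -2.1667],
 [-2.1667, 6.9167]]


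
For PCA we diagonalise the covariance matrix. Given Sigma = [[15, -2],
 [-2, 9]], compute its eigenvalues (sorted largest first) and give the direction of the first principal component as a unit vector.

Step 1 — characteristic polynomial of 2×2 Sigma:
  det(Sigma - λI) = λ² - trace · λ + det = 0.
  trace = 15 + 9 = 24, det = 15·9 - (-2)² = 131.
Step 2 — discriminant:
  Δ = trace² - 4·det = 576 - 524 = 52.
Step 3 — eigenvalues:
  λ = (trace ± √Δ)/2 = (24 ± 7.2111)/2,
  λ_1 = 15.6056,  λ_2 = 8.3944.

Step 4 — unit eigenvector for λ_1: solve (Sigma - λ_1 I)v = 0. First row:
  (15 - 15.6056)·v_x + (-2)·v_y = 0, i.e. (-0.6056)·v_x + (-2)·v_y = 0,
  so v ∝ (b, λ_1 - a) = (-2, 0.6056); multiply by -1 so the first entry is positive: u = (2, -0.6056).
  ||u|| = √((2)² + (-0.6056)²) = √(4.3667) ≈ 2.0897,
  v_1 = u/||u|| ≈ (0.9571, -0.2898) (||v_1|| = 1).

λ_1 = 15.6056,  λ_2 = 8.3944;  v_1 ≈ (0.9571, -0.2898)


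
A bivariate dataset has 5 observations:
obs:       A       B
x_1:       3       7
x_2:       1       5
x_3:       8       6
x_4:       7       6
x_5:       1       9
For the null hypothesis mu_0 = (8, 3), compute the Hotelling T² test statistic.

Step 1 — sample mean vector:
  mean(A) = (3 + 1 + 8 + 7 + 1) / 5 = 20/5 = 4
  mean(B) = (7 + 5 + 6 + 6 + 9) / 5 = 33/5 = 6.6
  x̄ = (4, 6.6),  deviation x̄ - mu_0 = (4, 6.6) - (8, 3) = (-4, 3.6).

Step 2 — sample covariance matrix, S[i,j] = (1/(n-1)) · Σ_k (x_{k,i} - mean_i) · (x_{k,j} - mean_j), divisor n-1 = 4:
  S[A,A] = ((-1)·(-1) + (-3)·(-3) + (4)·(4) + (3)·(3) + (-3)·(-3)) / 4 = 44/4 = 11
  S[A,B] = ((-1)·(0.4) + (-3)·(-1.6) + (4)·(-0.6) + (3)·(-0.6) + (-3)·(2.4)) / 4 = -7/4 = -1.75
  S[B,B] = ((0.4)·(0.4) + (-1.6)·(-1.6) + (-0.6)·(-0.6) + (-0.6)·(-0.6) + (2.4)·(2.4)) / 4 = 9.2/4 = 2.3
  S = [[11, -1.75],
 [-1.75, 2.3]].

Step 3 — invert S. det(S) = 11·2.3 - (-1.75)² = 22.2375.
  S^{-1} = (1/det) · [[d, -b], [-b, a]] = [[0.1034, 0.0787],
 [0.0787, 0.4947]].

Step 4 — quadratic form (x̄ - mu_0)^T · S^{-1} · (x̄ - mu_0):
  S^{-1} · (x̄ - mu_0) = (-0.1304, 1.466),
  (x̄ - mu_0)^T · [...] = (-4)·(-0.1304) + (3.6)·(1.466) = 5.7992.

Step 5 — scale by n: T² = 5 · 5.7992 = 28.9961.

T² ≈ 28.9961


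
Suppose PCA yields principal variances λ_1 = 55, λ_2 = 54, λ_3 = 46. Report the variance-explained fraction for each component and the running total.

Step 1 — total variance = trace(Sigma) = Σ λ_i = 55 + 54 + 46 = 155.

Step 2 — fraction explained by component i = λ_i / Σ λ:
  PC1: 55/155 = 0.3548
  PC2: 54/155 = 0.3484
  PC3: 46/155 = 0.2968

Step 3 — cumulative fraction after k components = (λ_1 + ... + λ_k) / Σ λ:
  k = 1: 55/155 = 0.3548
  k = 2: (55 + 54)/155 = 109/155 = 0.7032
  k = 3: (55 + 54 + 46)/155 = 155/155 = 1

Summary (fraction, with percent):

explained: PC1 0.3548 (35.48%), PC2 0.3484 (34.84%), PC3 0.2968 (29.68%);  cumulative: 0.3548, 0.7032, 1


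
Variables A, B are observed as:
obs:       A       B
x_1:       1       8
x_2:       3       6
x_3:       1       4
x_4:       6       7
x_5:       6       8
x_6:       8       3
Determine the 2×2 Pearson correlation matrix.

Step 1 — column means:
  mean(A) = (1 + 3 + 1 + 6 + 6 + 8) / 6 = 25/6 = 4.1667
  mean(B) = (8 + 6 + 4 + 7 + 8 + 3) / 6 = 36/6 = 6

Step 2 — sample variances and covariances s[i,j] = (1/(n-1)) · Σ_k (x_{k,i} - mean_i) · (x_{k,j} - mean_j), with n-1 = 5:
  s[A,A] = ((-3.1667)·(-3.1667) + (-1.1667)·(-1.1667) + (-3.1667)·(-3.1667) + (1.8333)·(1.8333) + (1.8333)·(1.8333) + (3.8333)·(3.8333)) / 5 = 42.8333/5 = 8.5667
  s[A,B] = ((-3.1667)·(2) + (-1.1667)·(0) + (-3.1667)·(-2) + (1.8333)·(1) + (1.8333)·(2) + (3.8333)·(-3)) / 5 = -6/5 = -1.2
  s[B,B] = ((2)·(2) + (0)·(0) + (-2)·(-2) + (1)·(1) + (2)·(2) + (-3)·(-3)) / 5 = 22/5 = 4.4
  Sample standard deviations s_i = √(s[i,i]):
  s(A) = √(8.5667) = 2.9269
  s(B) = √(4.4) = 2.0976

Step 3 — r_{ij} = s_{ij} / (s_i · s_j):
  r[A,A] = 1 (diagonal).
  r[A,B] = -1.2 / (2.9269 · 2.0976) = -1.2 / 6.1395 = -0.1955
  r[B,B] = 1 (diagonal).

R is symmetric with unit diagonal. Assembling:

R = [[1, -0.1955],
 [-0.1955, 1]]


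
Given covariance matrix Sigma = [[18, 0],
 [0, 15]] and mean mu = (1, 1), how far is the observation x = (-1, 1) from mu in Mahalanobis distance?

Step 1 — centre the observation: (x - mu) = (-2, 0).

Step 2 — invert Sigma. det(Sigma) = 18·15 - (0)² = 270.
  Sigma^{-1} = (1/det) · [[d, -b], [-b, a]] = [[0.0556, 0],
 [0, 0.0667]].

Step 3 — form the quadratic (x - mu)^T · Sigma^{-1} · (x - mu):
  Sigma^{-1} · (x - mu) = (-0.1111, 0).
  (x - mu)^T · [Sigma^{-1} · (x - mu)] = (-2)·(-0.1111) + (0)·(0) = 0.2222.

Step 4 — take square root: d = √(0.2222) ≈ 0.4714.

d(x, mu) = √(0.2222) ≈ 0.4714


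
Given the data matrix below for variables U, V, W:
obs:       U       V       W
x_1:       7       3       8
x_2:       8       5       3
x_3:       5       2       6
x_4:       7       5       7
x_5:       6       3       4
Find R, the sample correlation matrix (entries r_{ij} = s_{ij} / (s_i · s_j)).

Step 1 — column means:
  mean(U) = (7 + 8 + 5 + 7 + 6) / 5 = 33/5 = 6.6
  mean(V) = (3 + 5 + 2 + 5 + 3) / 5 = 18/5 = 3.6
  mean(W) = (8 + 3 + 6 + 7 + 4) / 5 = 28/5 = 5.6

Step 2 — sample variances and covariances s[i,j] = (1/(n-1)) · Σ_k (x_{k,i} - mean_i) · (x_{k,j} - mean_j), with n-1 = 4:
  s[U,U] = ((0.4)·(0.4) + (1.4)·(1.4) + (-1.6)·(-1.6) + (0.4)·(0.4) + (-0.6)·(-0.6)) / 4 = 5.2/4 = 1.3
  s[U,V] = ((0.4)·(-0.6) + (1.4)·(1.4) + (-1.6)·(-1.6) + (0.4)·(1.4) + (-0.6)·(-0.6)) / 4 = 5.2/4 = 1.3
  s[U,W] = ((0.4)·(2.4) + (1.4)·(-2.6) + (-1.6)·(0.4) + (0.4)·(1.4) + (-0.6)·(-1.6)) / 4 = -1.8/4 = -0.45
  s[V,V] = ((-0.6)·(-0.6) + (1.4)·(1.4) + (-1.6)·(-1.6) + (1.4)·(1.4) + (-0.6)·(-0.6)) / 4 = 7.2/4 = 1.8
  s[V,W] = ((-0.6)·(2.4) + (1.4)·(-2.6) + (-1.6)·(0.4) + (1.4)·(1.4) + (-0.6)·(-1.6)) / 4 = -2.8/4 = -0.7
  s[W,W] = ((2.4)·(2.4) + (-2.6)·(-2.6) + (0.4)·(0.4) + (1.4)·(1.4) + (-1.6)·(-1.6)) / 4 = 17.2/4 = 4.3
  Sample standard deviations s_i = √(s[i,i]):
  s(U) = √(1.3) = 1.1402
  s(V) = √(1.8) = 1.3416
  s(W) = √(4.3) = 2.0736

Step 3 — r_{ij} = s_{ij} / (s_i · s_j):
  r[U,U] = 1 (diagonal).
  r[U,V] = 1.3 / (1.1402 · 1.3416) = 1.3 / 1.5297 = 0.8498
  r[U,W] = -0.45 / (1.1402 · 2.0736) = -0.45 / 2.3643 = -0.1903
  r[V,V] = 1 (diagonal).
  r[V,W] = -0.7 / (1.3416 · 2.0736) = -0.7 / 2.7821 = -0.2516
  r[W,W] = 1 (diagonal).

R is symmetric with unit diagonal. Assembling:

R = [[1, 0.8498, -0.1903],
 [0.8498, 1, -0.2516],
 [-0.1903, -0.2516, 1]]


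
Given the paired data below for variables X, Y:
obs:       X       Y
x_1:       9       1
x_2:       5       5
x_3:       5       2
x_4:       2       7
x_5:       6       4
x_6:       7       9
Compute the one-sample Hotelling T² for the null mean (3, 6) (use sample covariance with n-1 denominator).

Step 1 — sample mean vector:
  mean(X) = (9 + 5 + 5 + 2 + 6 + 7) / 6 = 34/6 = 5.6667
  mean(Y) = (1 + 5 + 2 + 7 + 4 + 9) / 6 = 28/6 = 4.6667
  x̄ = (5.6667, 4.6667),  deviation x̄ - mu_0 = (5.6667, 4.6667) - (3, 6) = (2.6667, -1.3333).

Step 2 — sample covariance matrix, S[i,j] = (1/(n-1)) · Σ_k (x_{k,i} - mean_i) · (x_{k,j} - mean_j), divisor n-1 = 5:
  S[X,X] = ((3.3333)·(3.3333) + (-0.6667)·(-0.6667) + (-0.6667)·(-0.6667) + (-3.6667)·(-3.6667) + (0.3333)·(0.3333) + (1.3333)·(1.3333)) / 5 = 27.3333/5 = 5.4667
  S[X,Y] = ((3.3333)·(-3.6667) + (-0.6667)·(0.3333) + (-0.6667)·(-2.6667) + (-3.6667)·(2.3333) + (0.3333)·(-0.6667) + (1.3333)·(4.3333)) / 5 = -13.6667/5 = -2.7333
  S[Y,Y] = ((-3.6667)·(-3.6667) + (0.3333)·(0.3333) + (-2.6667)·(-2.6667) + (2.3333)·(2.3333) + (-0.6667)·(-0.6667) + (4.3333)·(4.3333)) / 5 = 45.3333/5 = 9.0667
  S = [[5.4667, -2.7333],
 [-2.7333, 9.0667]].

Step 3 — invert S. det(S) = 5.4667·9.0667 - (-2.7333)² = 42.0933.
  S^{-1} = (1/det) · [[d, -b], [-b, a]] = [[0.2154, 0.0649],
 [0.0649, 0.1299]].

Step 4 — quadratic form (x̄ - mu_0)^T · S^{-1} · (x̄ - mu_0):
  S^{-1} · (x̄ - mu_0) = (0.4878, 0),
  (x̄ - mu_0)^T · [...] = (2.6667)·(0.4878) + (-1.3333)·(0) = 1.3008.

Step 5 — scale by n: T² = 6 · 1.3008 = 7.8049.

T² ≈ 7.8049


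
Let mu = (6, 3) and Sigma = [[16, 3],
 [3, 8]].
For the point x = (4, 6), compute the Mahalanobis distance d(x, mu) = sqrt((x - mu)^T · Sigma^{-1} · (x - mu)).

Step 1 — centre the observation: (x - mu) = (-2, 3).

Step 2 — invert Sigma. det(Sigma) = 16·8 - (3)² = 119.
  Sigma^{-1} = (1/det) · [[d, -b], [-b, a]] = [[0.0672, -0.0252],
 [-0.0252, 0.1345]].

Step 3 — form the quadratic (x - mu)^T · Sigma^{-1} · (x - mu):
  Sigma^{-1} · (x - mu) = (-0.2101, 0.4538).
  (x - mu)^T · [Sigma^{-1} · (x - mu)] = (-2)·(-0.2101) + (3)·(0.4538) = 1.7815.

Step 4 — take square root: d = √(1.7815) ≈ 1.3347.

d(x, mu) = √(1.7815) ≈ 1.3347


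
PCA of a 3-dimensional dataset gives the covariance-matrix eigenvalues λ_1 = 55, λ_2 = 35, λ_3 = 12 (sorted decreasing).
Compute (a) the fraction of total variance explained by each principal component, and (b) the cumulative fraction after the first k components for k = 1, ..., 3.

Step 1 — total variance = trace(Sigma) = Σ λ_i = 55 + 35 + 12 = 102.

Step 2 — fraction explained by component i = λ_i / Σ λ:
  PC1: 55/102 = 0.5392
  PC2: 35/102 = 0.3431
  PC3: 12/102 = 0.1176

Step 3 — cumulative fraction after k components = (λ_1 + ... + λ_k) / Σ λ:
  k = 1: 55/102 = 0.5392
  k = 2: (55 + 35)/102 = 90/102 = 0.8824
  k = 3: (55 + 35 + 12)/102 = 102/102 = 1

Summary (fraction, with percent):

explained: PC1 0.5392 (53.92%), PC2 0.3431 (34.31%), PC3 0.1176 (11.76%);  cumulative: 0.5392, 0.8824, 1


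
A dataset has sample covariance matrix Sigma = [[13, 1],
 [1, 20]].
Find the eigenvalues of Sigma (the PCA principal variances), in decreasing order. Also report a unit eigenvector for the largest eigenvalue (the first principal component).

Step 1 — characteristic polynomial of 2×2 Sigma:
  det(Sigma - λI) = λ² - trace · λ + det = 0.
  trace = 13 + 20 = 33, det = 13·20 - (1)² = 259.
Step 2 — discriminant:
  Δ = trace² - 4·det = 1089 - 1036 = 53.
Step 3 — eigenvalues:
  λ = (trace ± √Δ)/2 = (33 ± 7.2801)/2,
  λ_1 = 20.1401,  λ_2 = 12.8599.

Step 4 — unit eigenvector for λ_1: solve (Sigma - λ_1 I)v = 0. First row:
  (13 - 20.1401)·v_x + (1)·v_y = 0, i.e. (-7.1401)·v_x + (1)·v_y = 0,
  so v ∝ (b, λ_1 - a) = (1, 7.1401) = u.
  ||u|| = √((1)² + (7.1401)²) = √(51.9804) ≈ 7.2097,
  v_1 = u/||u|| ≈ (0.1387, 0.9903) (||v_1|| = 1).

λ_1 = 20.1401,  λ_2 = 12.8599;  v_1 ≈ (0.1387, 0.9903)


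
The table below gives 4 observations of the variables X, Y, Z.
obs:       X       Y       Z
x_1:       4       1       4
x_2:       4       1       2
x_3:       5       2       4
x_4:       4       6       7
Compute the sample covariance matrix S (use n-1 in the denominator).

Step 1 — column means:
  mean(X) = (4 + 4 + 5 + 4) / 4 = 17/4 = 4.25
  mean(Y) = (1 + 1 + 2 + 6) / 4 = 10/4 = 2.5
  mean(Z) = (4 + 2 + 4 + 7) / 4 = 17/4 = 4.25

Step 2 — sample covariance S[i,j] = (1/(n-1)) · Σ_k (x_{k,i} - mean_i) · (x_{k,j} - mean_j), with n-1 = 3.
  S[X,X] = ((-0.25)·(-0.25) + (-0.25)·(-0.25) + (0.75)·(0.75) + (-0.25)·(-0.25)) / 3 = 0.75/3 = 0.25
  S[X,Y] = ((-0.25)·(-1.5) + (-0.25)·(-1.5) + (0.75)·(-0.5) + (-0.25)·(3.5)) / 3 = -0.5/3 = -0.1667
  S[X,Z] = ((-0.25)·(-0.25) + (-0.25)·(-2.25) + (0.75)·(-0.25) + (-0.25)·(2.75)) / 3 = -0.25/3 = -0.0833
  S[Y,Y] = ((-1.5)·(-1.5) + (-1.5)·(-1.5) + (-0.5)·(-0.5) + (3.5)·(3.5)) / 3 = 17/3 = 5.6667
  S[Y,Z] = ((-1.5)·(-0.25) + (-1.5)·(-2.25) + (-0.5)·(-0.25) + (3.5)·(2.75)) / 3 = 13.5/3 = 4.5
  S[Z,Z] = ((-0.25)·(-0.25) + (-2.25)·(-2.25) + (-0.25)·(-0.25) + (2.75)·(2.75)) / 3 = 12.75/3 = 4.25

S is symmetric (S[j,i] = S[i,j]). Assembling:

S = [[0.25, -0.1667, -0.0833],
 [-0.1667, 5.6667, 4.5],
 [-0.0833, 4.5, 4.25]]


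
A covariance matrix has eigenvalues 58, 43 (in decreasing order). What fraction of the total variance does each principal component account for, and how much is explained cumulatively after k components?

Step 1 — total variance = trace(Sigma) = Σ λ_i = 58 + 43 = 101.

Step 2 — fraction explained by component i = λ_i / Σ λ:
  PC1: 58/101 = 0.5743
  PC2: 43/101 = 0.4257

Step 3 — cumulative fraction after k components = (λ_1 + ... + λ_k) / Σ λ:
  k = 1: 58/101 = 0.5743
  k = 2: (58 + 43)/101 = 101/101 = 1

Summary (fraction, with percent):

explained: PC1 0.5743 (57.43%), PC2 0.4257 (42.57%);  cumulative: 0.5743, 1


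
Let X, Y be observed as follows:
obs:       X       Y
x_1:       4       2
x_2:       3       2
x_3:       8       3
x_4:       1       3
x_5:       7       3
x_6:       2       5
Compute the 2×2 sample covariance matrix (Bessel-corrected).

Step 1 — column means:
  mean(X) = (4 + 3 + 8 + 1 + 7 + 2) / 6 = 25/6 = 4.1667
  mean(Y) = (2 + 2 + 3 + 3 + 3 + 5) / 6 = 18/6 = 3

Step 2 — sample covariance S[i,j] = (1/(n-1)) · Σ_k (x_{k,i} - mean_i) · (x_{k,j} - mean_j), with n-1 = 5.
  S[X,X] = ((-0.1667)·(-0.1667) + (-1.1667)·(-1.1667) + (3.8333)·(3.8333) + (-3.1667)·(-3.1667) + (2.8333)·(2.8333) + (-2.1667)·(-2.1667)) / 5 = 38.8333/5 = 7.7667
  S[X,Y] = ((-0.1667)·(-1) + (-1.1667)·(-1) + (3.8333)·(0) + (-3.1667)·(0) + (2.8333)·(0) + (-2.1667)·(2)) / 5 = -3/5 = -0.6
  S[Y,Y] = ((-1)·(-1) + (-1)·(-1) + (0)·(0) + (0)·(0) + (0)·(0) + (2)·(2)) / 5 = 6/5 = 1.2

S is symmetric (S[j,i] = S[i,j]). Assembling:

S = [[7.7667, -0.6],
 [-0.6, 1.2]]


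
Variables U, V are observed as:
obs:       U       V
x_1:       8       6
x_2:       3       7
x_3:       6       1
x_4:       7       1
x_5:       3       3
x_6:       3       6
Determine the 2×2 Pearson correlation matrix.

Step 1 — column means:
  mean(U) = (8 + 3 + 6 + 7 + 3 + 3) / 6 = 30/6 = 5
  mean(V) = (6 + 7 + 1 + 1 + 3 + 6) / 6 = 24/6 = 4

Step 2 — sample variances and covariances s[i,j] = (1/(n-1)) · Σ_k (x_{k,i} - mean_i) · (x_{k,j} - mean_j), with n-1 = 5:
  s[U,U] = ((3)·(3) + (-2)·(-2) + (1)·(1) + (2)·(2) + (-2)·(-2) + (-2)·(-2)) / 5 = 26/5 = 5.2
  s[U,V] = ((3)·(2) + (-2)·(3) + (1)·(-3) + (2)·(-3) + (-2)·(-1) + (-2)·(2)) / 5 = -11/5 = -2.2
  s[V,V] = ((2)·(2) + (3)·(3) + (-3)·(-3) + (-3)·(-3) + (-1)·(-1) + (2)·(2)) / 5 = 36/5 = 7.2
  Sample standard deviations s_i = √(s[i,i]):
  s(U) = √(5.2) = 2.2804
  s(V) = √(7.2) = 2.6833

Step 3 — r_{ij} = s_{ij} / (s_i · s_j):
  r[U,U] = 1 (diagonal).
  r[U,V] = -2.2 / (2.2804 · 2.6833) = -2.2 / 6.1188 = -0.3595
  r[V,V] = 1 (diagonal).

R is symmetric with unit diagonal. Assembling:

R = [[1, -0.3595],
 [-0.3595, 1]]


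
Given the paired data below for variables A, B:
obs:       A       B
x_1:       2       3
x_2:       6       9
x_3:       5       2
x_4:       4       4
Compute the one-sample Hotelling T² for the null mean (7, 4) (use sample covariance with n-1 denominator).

Step 1 — sample mean vector:
  mean(A) = (2 + 6 + 5 + 4) / 4 = 17/4 = 4.25
  mean(B) = (3 + 9 + 2 + 4) / 4 = 18/4 = 4.5
  x̄ = (4.25, 4.5),  deviation x̄ - mu_0 = (4.25, 4.5) - (7, 4) = (-2.75, 0.5).

Step 2 — sample covariance matrix, S[i,j] = (1/(n-1)) · Σ_k (x_{k,i} - mean_i) · (x_{k,j} - mean_j), divisor n-1 = 3:
  S[A,A] = ((-2.25)·(-2.25) + (1.75)·(1.75) + (0.75)·(0.75) + (-0.25)·(-0.25)) / 3 = 8.75/3 = 2.9167
  S[A,B] = ((-2.25)·(-1.5) + (1.75)·(4.5) + (0.75)·(-2.5) + (-0.25)·(-0.5)) / 3 = 9.5/3 = 3.1667
  S[B,B] = ((-1.5)·(-1.5) + (4.5)·(4.5) + (-2.5)·(-2.5) + (-0.5)·(-0.5)) / 3 = 29/3 = 9.6667
  S = [[2.9167, 3.1667],
 [3.1667, 9.6667]].

Step 3 — invert S. det(S) = 2.9167·9.6667 - (3.1667)² = 18.1667.
  S^{-1} = (1/det) · [[d, -b], [-b, a]] = [[0.5321, -0.1743],
 [-0.1743, 0.1606]].

Step 4 — quadratic form (x̄ - mu_0)^T · S^{-1} · (x̄ - mu_0):
  S^{-1} · (x̄ - mu_0) = (-1.5505, 0.5596),
  (x̄ - mu_0)^T · [...] = (-2.75)·(-1.5505) + (0.5)·(0.5596) = 4.5436.

Step 5 — scale by n: T² = 4 · 4.5436 = 18.1743.

T² ≈ 18.1743


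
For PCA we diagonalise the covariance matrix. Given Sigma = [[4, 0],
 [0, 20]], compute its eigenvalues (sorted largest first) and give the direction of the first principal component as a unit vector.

Step 1 — characteristic polynomial of 2×2 Sigma:
  det(Sigma - λI) = λ² - trace · λ + det = 0.
  trace = 4 + 20 = 24, det = 4·20 - (0)² = 80.
Step 2 — discriminant:
  Δ = trace² - 4·det = 576 - 320 = 256.
Step 3 — eigenvalues:
  λ = (trace ± √Δ)/2 = (24 ± 16)/2,
  λ_1 = 20,  λ_2 = 4.

Step 4 — unit eigenvector for λ_1: Sigma is diagonal, so its eigenvectors are the coordinate axes. λ_1 = 20 is the diagonal entry on the second coordinate axis, hence
  v_1 = (0, 1) (||v_1|| = 1).

λ_1 = 20,  λ_2 = 4;  v_1 ≈ (0, 1)


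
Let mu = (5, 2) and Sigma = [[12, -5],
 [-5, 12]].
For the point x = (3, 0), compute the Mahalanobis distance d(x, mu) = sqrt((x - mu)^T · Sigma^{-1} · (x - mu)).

Step 1 — centre the observation: (x - mu) = (-2, -2).

Step 2 — invert Sigma. det(Sigma) = 12·12 - (-5)² = 119.
  Sigma^{-1} = (1/det) · [[d, -b], [-b, a]] = [[0.1008, 0.042],
 [0.042, 0.1008]].

Step 3 — form the quadratic (x - mu)^T · Sigma^{-1} · (x - mu):
  Sigma^{-1} · (x - mu) = (-0.2857, -0.2857).
  (x - mu)^T · [Sigma^{-1} · (x - mu)] = (-2)·(-0.2857) + (-2)·(-0.2857) = 1.1429.

Step 4 — take square root: d = √(1.1429) ≈ 1.069.

d(x, mu) = √(1.1429) ≈ 1.069


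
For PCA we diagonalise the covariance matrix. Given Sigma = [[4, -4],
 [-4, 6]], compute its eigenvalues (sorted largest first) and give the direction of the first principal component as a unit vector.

Step 1 — characteristic polynomial of 2×2 Sigma:
  det(Sigma - λI) = λ² - trace · λ + det = 0.
  trace = 4 + 6 = 10, det = 4·6 - (-4)² = 8.
Step 2 — discriminant:
  Δ = trace² - 4·det = 100 - 32 = 68.
Step 3 — eigenvalues:
  λ = (trace ± √Δ)/2 = (10 ± 8.2462)/2,
  λ_1 = 9.1231,  λ_2 = 0.8769.

Step 4 — unit eigenvector for λ_1: solve (Sigma - λ_1 I)v = 0. First row:
  (4 - 9.1231)·v_x + (-4)·v_y = 0, i.e. (-5.1231)·v_x + (-4)·v_y = 0,
  so v ∝ (b, λ_1 - a) = (-4, 5.1231); multiply by -1 so the first entry is positive: u = (4, -5.1231).
  ||u|| = √((4)² + (-5.1231)²) = √(42.2462) ≈ 6.4997,
  v_1 = u/||u|| ≈ (0.6154, -0.7882) (||v_1|| = 1).

λ_1 = 9.1231,  λ_2 = 0.8769;  v_1 ≈ (0.6154, -0.7882)


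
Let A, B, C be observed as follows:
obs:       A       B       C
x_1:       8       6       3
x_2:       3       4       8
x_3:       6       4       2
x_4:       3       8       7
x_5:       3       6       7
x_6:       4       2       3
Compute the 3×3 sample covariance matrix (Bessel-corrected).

Step 1 — column means:
  mean(A) = (8 + 3 + 6 + 3 + 3 + 4) / 6 = 27/6 = 4.5
  mean(B) = (6 + 4 + 4 + 8 + 6 + 2) / 6 = 30/6 = 5
  mean(C) = (3 + 8 + 2 + 7 + 7 + 3) / 6 = 30/6 = 5

Step 2 — sample covariance S[i,j] = (1/(n-1)) · Σ_k (x_{k,i} - mean_i) · (x_{k,j} - mean_j), with n-1 = 5.
  S[A,A] = ((3.5)·(3.5) + (-1.5)·(-1.5) + (1.5)·(1.5) + (-1.5)·(-1.5) + (-1.5)·(-1.5) + (-0.5)·(-0.5)) / 5 = 21.5/5 = 4.3
  S[A,B] = ((3.5)·(1) + (-1.5)·(-1) + (1.5)·(-1) + (-1.5)·(3) + (-1.5)·(1) + (-0.5)·(-3)) / 5 = -1/5 = -0.2
  S[A,C] = ((3.5)·(-2) + (-1.5)·(3) + (1.5)·(-3) + (-1.5)·(2) + (-1.5)·(2) + (-0.5)·(-2)) / 5 = -21/5 = -4.2
  S[B,B] = ((1)·(1) + (-1)·(-1) + (-1)·(-1) + (3)·(3) + (1)·(1) + (-3)·(-3)) / 5 = 22/5 = 4.4
  S[B,C] = ((1)·(-2) + (-1)·(3) + (-1)·(-3) + (3)·(2) + (1)·(2) + (-3)·(-2)) / 5 = 12/5 = 2.4
  S[C,C] = ((-2)·(-2) + (3)·(3) + (-3)·(-3) + (2)·(2) + (2)·(2) + (-2)·(-2)) / 5 = 34/5 = 6.8

S is symmetric (S[j,i] = S[i,j]). Assembling:

S = [[4.3, -0.2, -4.2],
 [-0.2, 4.4, 2.4],
 [-4.2, 2.4, 6.8]]


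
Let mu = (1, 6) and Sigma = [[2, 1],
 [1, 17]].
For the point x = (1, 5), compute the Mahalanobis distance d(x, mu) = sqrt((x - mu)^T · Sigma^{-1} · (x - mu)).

Step 1 — centre the observation: (x - mu) = (0, -1).

Step 2 — invert Sigma. det(Sigma) = 2·17 - (1)² = 33.
  Sigma^{-1} = (1/det) · [[d, -b], [-b, a]] = [[0.5152, -0.0303],
 [-0.0303, 0.0606]].

Step 3 — form the quadratic (x - mu)^T · Sigma^{-1} · (x - mu):
  Sigma^{-1} · (x - mu) = (0.0303, -0.0606).
  (x - mu)^T · [Sigma^{-1} · (x - mu)] = (0)·(0.0303) + (-1)·(-0.0606) = 0.0606.

Step 4 — take square root: d = √(0.0606) ≈ 0.2462.

d(x, mu) = √(0.0606) ≈ 0.2462


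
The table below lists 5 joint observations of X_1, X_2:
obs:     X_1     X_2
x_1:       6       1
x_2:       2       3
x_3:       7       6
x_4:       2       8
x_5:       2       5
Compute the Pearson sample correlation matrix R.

Step 1 — column means:
  mean(X_1) = (6 + 2 + 7 + 2 + 2) / 5 = 19/5 = 3.8
  mean(X_2) = (1 + 3 + 6 + 8 + 5) / 5 = 23/5 = 4.6

Step 2 — sample variances and covariances s[i,j] = (1/(n-1)) · Σ_k (x_{k,i} - mean_i) · (x_{k,j} - mean_j), with n-1 = 4:
  s[X_1,X_1] = ((2.2)·(2.2) + (-1.8)·(-1.8) + (3.2)·(3.2) + (-1.8)·(-1.8) + (-1.8)·(-1.8)) / 4 = 24.8/4 = 6.2
  s[X_1,X_2] = ((2.2)·(-3.6) + (-1.8)·(-1.6) + (3.2)·(1.4) + (-1.8)·(3.4) + (-1.8)·(0.4)) / 4 = -7.4/4 = -1.85
  s[X_2,X_2] = ((-3.6)·(-3.6) + (-1.6)·(-1.6) + (1.4)·(1.4) + (3.4)·(3.4) + (0.4)·(0.4)) / 4 = 29.2/4 = 7.3
  Sample standard deviations s_i = √(s[i,i]):
  s(X_1) = √(6.2) = 2.49
  s(X_2) = √(7.3) = 2.7019

Step 3 — r_{ij} = s_{ij} / (s_i · s_j):
  r[X_1,X_1] = 1 (diagonal).
  r[X_1,X_2] = -1.85 / (2.49 · 2.7019) = -1.85 / 6.7276 = -0.275
  r[X_2,X_2] = 1 (diagonal).

R is symmetric with unit diagonal. Assembling:

R = [[1, -0.275],
 [-0.275, 1]]


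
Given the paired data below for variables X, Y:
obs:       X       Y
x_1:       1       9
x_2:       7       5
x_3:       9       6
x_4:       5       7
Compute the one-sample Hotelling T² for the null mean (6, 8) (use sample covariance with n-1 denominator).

Step 1 — sample mean vector:
  mean(X) = (1 + 7 + 9 + 5) / 4 = 22/4 = 5.5
  mean(Y) = (9 + 5 + 6 + 7) / 4 = 27/4 = 6.75
  x̄ = (5.5, 6.75),  deviation x̄ - mu_0 = (5.5, 6.75) - (6, 8) = (-0.5, -1.25).

Step 2 — sample covariance matrix, S[i,j] = (1/(n-1)) · Σ_k (x_{k,i} - mean_i) · (x_{k,j} - mean_j), divisor n-1 = 3:
  S[X,X] = ((-4.5)·(-4.5) + (1.5)·(1.5) + (3.5)·(3.5) + (-0.5)·(-0.5)) / 3 = 35/3 = 11.6667
  S[X,Y] = ((-4.5)·(2.25) + (1.5)·(-1.75) + (3.5)·(-0.75) + (-0.5)·(0.25)) / 3 = -15.5/3 = -5.1667
  S[Y,Y] = ((2.25)·(2.25) + (-1.75)·(-1.75) + (-0.75)·(-0.75) + (0.25)·(0.25)) / 3 = 8.75/3 = 2.9167
  S = [[11.6667, -5.1667],
 [-5.1667, 2.9167]].

Step 3 — invert S. det(S) = 11.6667·2.9167 - (-5.1667)² = 7.3333.
  S^{-1} = (1/det) · [[d, -b], [-b, a]] = [[0.3977, 0.7045],
 [0.7045, 1.5909]].

Step 4 — quadratic form (x̄ - mu_0)^T · S^{-1} · (x̄ - mu_0):
  S^{-1} · (x̄ - mu_0) = (-1.0795, -2.3409),
  (x̄ - mu_0)^T · [...] = (-0.5)·(-1.0795) + (-1.25)·(-2.3409) = 3.4659.

Step 5 — scale by n: T² = 4 · 3.4659 = 13.8636.

T² ≈ 13.8636


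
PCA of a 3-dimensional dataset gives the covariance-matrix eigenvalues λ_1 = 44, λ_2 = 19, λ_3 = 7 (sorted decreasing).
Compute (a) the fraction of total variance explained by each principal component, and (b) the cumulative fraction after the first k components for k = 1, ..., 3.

Step 1 — total variance = trace(Sigma) = Σ λ_i = 44 + 19 + 7 = 70.

Step 2 — fraction explained by component i = λ_i / Σ λ:
  PC1: 44/70 = 0.6286
  PC2: 19/70 = 0.2714
  PC3: 7/70 = 0.1

Step 3 — cumulative fraction after k components = (λ_1 + ... + λ_k) / Σ λ:
  k = 1: 44/70 = 0.6286
  k = 2: (44 + 19)/70 = 63/70 = 0.9
  k = 3: (44 + 19 + 7)/70 = 70/70 = 1

Summary (fraction, with percent):

explained: PC1 0.6286 (62.86%), PC2 0.2714 (27.14%), PC3 0.1 (10%);  cumulative: 0.6286, 0.9, 1


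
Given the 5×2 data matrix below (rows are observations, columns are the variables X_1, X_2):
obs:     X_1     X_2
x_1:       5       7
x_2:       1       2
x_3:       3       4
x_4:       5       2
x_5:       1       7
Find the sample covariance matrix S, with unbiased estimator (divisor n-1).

Step 1 — column means:
  mean(X_1) = (5 + 1 + 3 + 5 + 1) / 5 = 15/5 = 3
  mean(X_2) = (7 + 2 + 4 + 2 + 7) / 5 = 22/5 = 4.4

Step 2 — sample covariance S[i,j] = (1/(n-1)) · Σ_k (x_{k,i} - mean_i) · (x_{k,j} - mean_j), with n-1 = 4.
  S[X_1,X_1] = ((2)·(2) + (-2)·(-2) + (0)·(0) + (2)·(2) + (-2)·(-2)) / 4 = 16/4 = 4
  S[X_1,X_2] = ((2)·(2.6) + (-2)·(-2.4) + (0)·(-0.4) + (2)·(-2.4) + (-2)·(2.6)) / 4 = 0/4 = 0
  S[X_2,X_2] = ((2.6)·(2.6) + (-2.4)·(-2.4) + (-0.4)·(-0.4) + (-2.4)·(-2.4) + (2.6)·(2.6)) / 4 = 25.2/4 = 6.3

S is symmetric (S[j,i] = S[i,j]). Assembling:

S = [[4, 0],
 [0, 6.3]]


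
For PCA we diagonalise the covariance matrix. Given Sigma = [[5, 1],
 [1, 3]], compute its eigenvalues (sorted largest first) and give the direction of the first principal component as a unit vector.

Step 1 — characteristic polynomial of 2×2 Sigma:
  det(Sigma - λI) = λ² - trace · λ + det = 0.
  trace = 5 + 3 = 8, det = 5·3 - (1)² = 14.
Step 2 — discriminant:
  Δ = trace² - 4·det = 64 - 56 = 8.
Step 3 — eigenvalues:
  λ = (trace ± √Δ)/2 = (8 ± 2.8284)/2,
  λ_1 = 5.4142,  λ_2 = 2.5858.

Step 4 — unit eigenvector for λ_1: solve (Sigma - λ_1 I)v = 0. First row:
  (5 - 5.4142)·v_x + (1)·v_y = 0, i.e. (-0.4142)·v_x + (1)·v_y = 0,
  so v ∝ (b, λ_1 - a) = (1, 0.4142) = u.
  ||u|| = √((1)² + (0.4142)²) = √(1.1716) ≈ 1.0824,
  v_1 = u/||u|| ≈ (0.9239, 0.3827) (||v_1|| = 1).

λ_1 = 5.4142,  λ_2 = 2.5858;  v_1 ≈ (0.9239, 0.3827)


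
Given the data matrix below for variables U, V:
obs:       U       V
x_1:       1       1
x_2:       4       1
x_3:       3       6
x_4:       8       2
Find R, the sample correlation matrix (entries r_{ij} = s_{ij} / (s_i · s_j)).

Step 1 — column means:
  mean(U) = (1 + 4 + 3 + 8) / 4 = 16/4 = 4
  mean(V) = (1 + 1 + 6 + 2) / 4 = 10/4 = 2.5

Step 2 — sample variances and covariances s[i,j] = (1/(n-1)) · Σ_k (x_{k,i} - mean_i) · (x_{k,j} - mean_j), with n-1 = 3:
  s[U,U] = ((-3)·(-3) + (0)·(0) + (-1)·(-1) + (4)·(4)) / 3 = 26/3 = 8.6667
  s[U,V] = ((-3)·(-1.5) + (0)·(-1.5) + (-1)·(3.5) + (4)·(-0.5)) / 3 = -1/3 = -0.3333
  s[V,V] = ((-1.5)·(-1.5) + (-1.5)·(-1.5) + (3.5)·(3.5) + (-0.5)·(-0.5)) / 3 = 17/3 = 5.6667
  Sample standard deviations s_i = √(s[i,i]):
  s(U) = √(8.6667) = 2.9439
  s(V) = √(5.6667) = 2.3805

Step 3 — r_{ij} = s_{ij} / (s_i · s_j):
  r[U,U] = 1 (diagonal).
  r[U,V] = -0.3333 / (2.9439 · 2.3805) = -0.3333 / 7.0079 = -0.0476
  r[V,V] = 1 (diagonal).

R is symmetric with unit diagonal. Assembling:

R = [[1, -0.0476],
 [-0.0476, 1]]


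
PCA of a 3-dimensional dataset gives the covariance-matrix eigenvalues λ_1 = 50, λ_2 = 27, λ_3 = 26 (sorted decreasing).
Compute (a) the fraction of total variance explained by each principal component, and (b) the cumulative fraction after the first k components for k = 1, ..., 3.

Step 1 — total variance = trace(Sigma) = Σ λ_i = 50 + 27 + 26 = 103.

Step 2 — fraction explained by component i = λ_i / Σ λ:
  PC1: 50/103 = 0.4854
  PC2: 27/103 = 0.2621
  PC3: 26/103 = 0.2524

Step 3 — cumulative fraction after k components = (λ_1 + ... + λ_k) / Σ λ:
  k = 1: 50/103 = 0.4854
  k = 2: (50 + 27)/103 = 77/103 = 0.7476
  k = 3: (50 + 27 + 26)/103 = 103/103 = 1

Summary (fraction, with percent):

explained: PC1 0.4854 (48.54%), PC2 0.2621 (26.21%), PC3 0.2524 (25.24%);  cumulative: 0.4854, 0.7476, 1


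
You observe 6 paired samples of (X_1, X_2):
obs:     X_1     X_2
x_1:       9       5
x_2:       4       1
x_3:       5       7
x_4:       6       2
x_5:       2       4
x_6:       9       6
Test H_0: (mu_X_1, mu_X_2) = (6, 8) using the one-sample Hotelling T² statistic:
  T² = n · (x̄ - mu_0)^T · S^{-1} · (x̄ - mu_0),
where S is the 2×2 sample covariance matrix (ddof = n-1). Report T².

Step 1 — sample mean vector:
  mean(X_1) = (9 + 4 + 5 + 6 + 2 + 9) / 6 = 35/6 = 5.8333
  mean(X_2) = (5 + 1 + 7 + 2 + 4 + 6) / 6 = 25/6 = 4.1667
  x̄ = (5.8333, 4.1667),  deviation x̄ - mu_0 = (5.8333, 4.1667) - (6, 8) = (-0.1667, -3.8333).

Step 2 — sample covariance matrix, S[i,j] = (1/(n-1)) · Σ_k (x_{k,i} - mean_i) · (x_{k,j} - mean_j), divisor n-1 = 5:
  S[X_1,X_1] = ((3.1667)·(3.1667) + (-1.8333)·(-1.8333) + (-0.8333)·(-0.8333) + (0.1667)·(0.1667) + (-3.8333)·(-3.8333) + (3.1667)·(3.1667)) / 5 = 38.8333/5 = 7.7667
  S[X_1,X_2] = ((3.1667)·(0.8333) + (-1.8333)·(-3.1667) + (-0.8333)·(2.8333) + (0.1667)·(-2.1667) + (-3.8333)·(-0.1667) + (3.1667)·(1.8333)) / 5 = 12.1667/5 = 2.4333
  S[X_2,X_2] = ((0.8333)·(0.8333) + (-3.1667)·(-3.1667) + (2.8333)·(2.8333) + (-2.1667)·(-2.1667) + (-0.1667)·(-0.1667) + (1.8333)·(1.8333)) / 5 = 26.8333/5 = 5.3667
  S = [[7.7667, 2.4333],
 [2.4333, 5.3667]].

Step 3 — invert S. det(S) = 7.7667·5.3667 - (2.4333)² = 35.76.
  S^{-1} = (1/det) · [[d, -b], [-b, a]] = [[0.1501, -0.068],
 [-0.068, 0.2172]].

Step 4 — quadratic form (x̄ - mu_0)^T · S^{-1} · (x̄ - mu_0):
  S^{-1} · (x̄ - mu_0) = (0.2358, -0.8212),
  (x̄ - mu_0)^T · [...] = (-0.1667)·(0.2358) + (-3.8333)·(-0.8212) = 3.1087.

Step 5 — scale by n: T² = 6 · 3.1087 = 18.6521.

T² ≈ 18.6521


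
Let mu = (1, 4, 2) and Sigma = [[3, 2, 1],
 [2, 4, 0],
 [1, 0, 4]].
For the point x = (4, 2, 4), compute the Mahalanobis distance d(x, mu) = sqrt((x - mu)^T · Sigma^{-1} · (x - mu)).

Step 1 — centre the observation: (x - mu) = (3, -2, 2).

Step 2 — invert Sigma (cofactor / det for 3×3, or solve directly):
  Sigma^{-1} = [[0.5714, -0.2857, -0.1429],
 [-0.2857, 0.3929, 0.0714],
 [-0.1429, 0.0714, 0.2857]].

Step 3 — form the quadratic (x - mu)^T · Sigma^{-1} · (x - mu):
  Sigma^{-1} · (x - mu) = (2, -1.5, 0).
  (x - mu)^T · [Sigma^{-1} · (x - mu)] = (3)·(2) + (-2)·(-1.5) + (2)·(0) = 9.

Step 4 — take square root: d = √(9) ≈ 3.

d(x, mu) = √(9) ≈ 3


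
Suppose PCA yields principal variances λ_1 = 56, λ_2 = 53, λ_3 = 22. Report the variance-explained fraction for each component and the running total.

Step 1 — total variance = trace(Sigma) = Σ λ_i = 56 + 53 + 22 = 131.

Step 2 — fraction explained by component i = λ_i / Σ λ:
  PC1: 56/131 = 0.4275
  PC2: 53/131 = 0.4046
  PC3: 22/131 = 0.1679

Step 3 — cumulative fraction after k components = (λ_1 + ... + λ_k) / Σ λ:
  k = 1: 56/131 = 0.4275
  k = 2: (56 + 53)/131 = 109/131 = 0.8321
  k = 3: (56 + 53 + 22)/131 = 131/131 = 1

Summary (fraction, with percent):

explained: PC1 0.4275 (42.75%), PC2 0.4046 (40.46%), PC3 0.1679 (16.79%);  cumulative: 0.4275, 0.8321, 1


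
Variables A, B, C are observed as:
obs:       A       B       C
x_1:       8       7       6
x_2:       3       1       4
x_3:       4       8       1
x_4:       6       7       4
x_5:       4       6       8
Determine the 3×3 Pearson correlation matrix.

Step 1 — column means:
  mean(A) = (8 + 3 + 4 + 6 + 4) / 5 = 25/5 = 5
  mean(B) = (7 + 1 + 8 + 7 + 6) / 5 = 29/5 = 5.8
  mean(C) = (6 + 4 + 1 + 4 + 8) / 5 = 23/5 = 4.6

Step 2 — sample variances and covariances s[i,j] = (1/(n-1)) · Σ_k (x_{k,i} - mean_i) · (x_{k,j} - mean_j), with n-1 = 4:
  s[A,A] = ((3)·(3) + (-2)·(-2) + (-1)·(-1) + (1)·(1) + (-1)·(-1)) / 4 = 16/4 = 4
  s[A,B] = ((3)·(1.2) + (-2)·(-4.8) + (-1)·(2.2) + (1)·(1.2) + (-1)·(0.2)) / 4 = 12/4 = 3
  s[A,C] = ((3)·(1.4) + (-2)·(-0.6) + (-1)·(-3.6) + (1)·(-0.6) + (-1)·(3.4)) / 4 = 5/4 = 1.25
  s[B,B] = ((1.2)·(1.2) + (-4.8)·(-4.8) + (2.2)·(2.2) + (1.2)·(1.2) + (0.2)·(0.2)) / 4 = 30.8/4 = 7.7
  s[B,C] = ((1.2)·(1.4) + (-4.8)·(-0.6) + (2.2)·(-3.6) + (1.2)·(-0.6) + (0.2)·(3.4)) / 4 = -3.4/4 = -0.85
  s[C,C] = ((1.4)·(1.4) + (-0.6)·(-0.6) + (-3.6)·(-3.6) + (-0.6)·(-0.6) + (3.4)·(3.4)) / 4 = 27.2/4 = 6.8
  Sample standard deviations s_i = √(s[i,i]):
  s(A) = √(4) = 2
  s(B) = √(7.7) = 2.7749
  s(C) = √(6.8) = 2.6077

Step 3 — r_{ij} = s_{ij} / (s_i · s_j):
  r[A,A] = 1 (diagonal).
  r[A,B] = 3 / (2 · 2.7749) = 3 / 5.5498 = 0.5406
  r[A,C] = 1.25 / (2 · 2.6077) = 1.25 / 5.2154 = 0.2397
  r[B,B] = 1 (diagonal).
  r[B,C] = -0.85 / (2.7749 · 2.6077) = -0.85 / 7.236 = -0.1175
  r[C,C] = 1 (diagonal).

R is symmetric with unit diagonal. Assembling:

R = [[1, 0.5406, 0.2397],
 [0.5406, 1, -0.1175],
 [0.2397, -0.1175, 1]]


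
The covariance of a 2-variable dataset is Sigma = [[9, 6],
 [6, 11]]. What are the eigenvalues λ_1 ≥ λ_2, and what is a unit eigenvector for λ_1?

Step 1 — characteristic polynomial of 2×2 Sigma:
  det(Sigma - λI) = λ² - trace · λ + det = 0.
  trace = 9 + 11 = 20, det = 9·11 - (6)² = 63.
Step 2 — discriminant:
  Δ = trace² - 4·det = 400 - 252 = 148.
Step 3 — eigenvalues:
  λ = (trace ± √Δ)/2 = (20 ± 12.1655)/2,
  λ_1 = 16.0828,  λ_2 = 3.9172.

Step 4 — unit eigenvector for λ_1: solve (Sigma - λ_1 I)v = 0. First row:
  (9 - 16.0828)·v_x + (6)·v_y = 0, i.e. (-7.0828)·v_x + (6)·v_y = 0,
  so v ∝ (b, λ_1 - a) = (6, 7.0828) = u.
  ||u|| = √((6)² + (7.0828)²) = √(86.1655) ≈ 9.2825,
  v_1 = u/||u|| ≈ (0.6464, 0.763) (||v_1|| = 1).

λ_1 = 16.0828,  λ_2 = 3.9172;  v_1 ≈ (0.6464, 0.763)


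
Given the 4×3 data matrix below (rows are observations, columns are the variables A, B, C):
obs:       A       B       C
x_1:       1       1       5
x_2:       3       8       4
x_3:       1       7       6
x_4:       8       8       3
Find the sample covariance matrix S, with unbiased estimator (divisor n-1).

Step 1 — column means:
  mean(A) = (1 + 3 + 1 + 8) / 4 = 13/4 = 3.25
  mean(B) = (1 + 8 + 7 + 8) / 4 = 24/4 = 6
  mean(C) = (5 + 4 + 6 + 3) / 4 = 18/4 = 4.5

Step 2 — sample covariance S[i,j] = (1/(n-1)) · Σ_k (x_{k,i} - mean_i) · (x_{k,j} - mean_j), with n-1 = 3.
  S[A,A] = ((-2.25)·(-2.25) + (-0.25)·(-0.25) + (-2.25)·(-2.25) + (4.75)·(4.75)) / 3 = 32.75/3 = 10.9167
  S[A,B] = ((-2.25)·(-5) + (-0.25)·(2) + (-2.25)·(1) + (4.75)·(2)) / 3 = 18/3 = 6
  S[A,C] = ((-2.25)·(0.5) + (-0.25)·(-0.5) + (-2.25)·(1.5) + (4.75)·(-1.5)) / 3 = -11.5/3 = -3.8333
  S[B,B] = ((-5)·(-5) + (2)·(2) + (1)·(1) + (2)·(2)) / 3 = 34/3 = 11.3333
  S[B,C] = ((-5)·(0.5) + (2)·(-0.5) + (1)·(1.5) + (2)·(-1.5)) / 3 = -5/3 = -1.6667
  S[C,C] = ((0.5)·(0.5) + (-0.5)·(-0.5) + (1.5)·(1.5) + (-1.5)·(-1.5)) / 3 = 5/3 = 1.6667

S is symmetric (S[j,i] = S[i,j]). Assembling:

S = [[10.9167, 6, -3.8333],
 [6, 11.3333, -1.6667],
 [-3.8333, -1.6667, 1.6667]]


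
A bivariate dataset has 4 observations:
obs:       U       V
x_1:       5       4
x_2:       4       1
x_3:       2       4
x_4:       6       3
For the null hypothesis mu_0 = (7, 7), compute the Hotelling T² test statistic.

Step 1 — sample mean vector:
  mean(U) = (5 + 4 + 2 + 6) / 4 = 17/4 = 4.25
  mean(V) = (4 + 1 + 4 + 3) / 4 = 12/4 = 3
  x̄ = (4.25, 3),  deviation x̄ - mu_0 = (4.25, 3) - (7, 7) = (-2.75, -4).

Step 2 — sample covariance matrix, S[i,j] = (1/(n-1)) · Σ_k (x_{k,i} - mean_i) · (x_{k,j} - mean_j), divisor n-1 = 3:
  S[U,U] = ((0.75)·(0.75) + (-0.25)·(-0.25) + (-2.25)·(-2.25) + (1.75)·(1.75)) / 3 = 8.75/3 = 2.9167
  S[U,V] = ((0.75)·(1) + (-0.25)·(-2) + (-2.25)·(1) + (1.75)·(0)) / 3 = -1/3 = -0.3333
  S[V,V] = ((1)·(1) + (-2)·(-2) + (1)·(1) + (0)·(0)) / 3 = 6/3 = 2
  S = [[2.9167, -0.3333],
 [-0.3333, 2]].

Step 3 — invert S. det(S) = 2.9167·2 - (-0.3333)² = 5.7222.
  S^{-1} = (1/det) · [[d, -b], [-b, a]] = [[0.3495, 0.0583],
 [0.0583, 0.5097]].

Step 4 — quadratic form (x̄ - mu_0)^T · S^{-1} · (x̄ - mu_0):
  S^{-1} · (x̄ - mu_0) = (-1.1942, -2.199),
  (x̄ - mu_0)^T · [...] = (-2.75)·(-1.1942) + (-4)·(-2.199) = 12.0801.

Step 5 — scale by n: T² = 4 · 12.0801 = 48.3204.

T² ≈ 48.3204


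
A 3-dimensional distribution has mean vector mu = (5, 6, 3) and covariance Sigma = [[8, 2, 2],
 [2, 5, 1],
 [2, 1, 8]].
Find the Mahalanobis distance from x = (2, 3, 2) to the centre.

Step 1 — centre the observation: (x - mu) = (-3, -3, -1).

Step 2 — invert Sigma (cofactor / det for 3×3, or solve directly):
  Sigma^{-1} = [[0.1455, -0.0522, -0.0299],
 [-0.0522, 0.2239, -0.0149],
 [-0.0299, -0.0149, 0.1343]].

Step 3 — form the quadratic (x - mu)^T · Sigma^{-1} · (x - mu):
  Sigma^{-1} · (x - mu) = (-0.25, -0.5, 0).
  (x - mu)^T · [Sigma^{-1} · (x - mu)] = (-3)·(-0.25) + (-3)·(-0.5) + (-1)·(0) = 2.25.

Step 4 — take square root: d = √(2.25) ≈ 1.5.

d(x, mu) = √(2.25) ≈ 1.5


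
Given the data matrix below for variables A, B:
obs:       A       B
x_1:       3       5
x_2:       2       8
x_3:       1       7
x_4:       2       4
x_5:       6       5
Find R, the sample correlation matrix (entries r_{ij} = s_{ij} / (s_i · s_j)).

Step 1 — column means:
  mean(A) = (3 + 2 + 1 + 2 + 6) / 5 = 14/5 = 2.8
  mean(B) = (5 + 8 + 7 + 4 + 5) / 5 = 29/5 = 5.8

Step 2 — sample variances and covariances s[i,j] = (1/(n-1)) · Σ_k (x_{k,i} - mean_i) · (x_{k,j} - mean_j), with n-1 = 4:
  s[A,A] = ((0.2)·(0.2) + (-0.8)·(-0.8) + (-1.8)·(-1.8) + (-0.8)·(-0.8) + (3.2)·(3.2)) / 4 = 14.8/4 = 3.7
  s[A,B] = ((0.2)·(-0.8) + (-0.8)·(2.2) + (-1.8)·(1.2) + (-0.8)·(-1.8) + (3.2)·(-0.8)) / 4 = -5.2/4 = -1.3
  s[B,B] = ((-0.8)·(-0.8) + (2.2)·(2.2) + (1.2)·(1.2) + (-1.8)·(-1.8) + (-0.8)·(-0.8)) / 4 = 10.8/4 = 2.7
  Sample standard deviations s_i = √(s[i,i]):
  s(A) = √(3.7) = 1.9235
  s(B) = √(2.7) = 1.6432

Step 3 — r_{ij} = s_{ij} / (s_i · s_j):
  r[A,A] = 1 (diagonal).
  r[A,B] = -1.3 / (1.9235 · 1.6432) = -1.3 / 3.1607 = -0.4113
  r[B,B] = 1 (diagonal).

R is symmetric with unit diagonal. Assembling:

R = [[1, -0.4113],
 [-0.4113, 1]]


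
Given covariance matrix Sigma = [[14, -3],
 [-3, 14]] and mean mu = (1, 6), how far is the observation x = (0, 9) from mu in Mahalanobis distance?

Step 1 — centre the observation: (x - mu) = (-1, 3).

Step 2 — invert Sigma. det(Sigma) = 14·14 - (-3)² = 187.
  Sigma^{-1} = (1/det) · [[d, -b], [-b, a]] = [[0.0749, 0.016],
 [0.016, 0.0749]].

Step 3 — form the quadratic (x - mu)^T · Sigma^{-1} · (x - mu):
  Sigma^{-1} · (x - mu) = (-0.0267, 0.2086).
  (x - mu)^T · [Sigma^{-1} · (x - mu)] = (-1)·(-0.0267) + (3)·(0.2086) = 0.6524.

Step 4 — take square root: d = √(0.6524) ≈ 0.8077.

d(x, mu) = √(0.6524) ≈ 0.8077


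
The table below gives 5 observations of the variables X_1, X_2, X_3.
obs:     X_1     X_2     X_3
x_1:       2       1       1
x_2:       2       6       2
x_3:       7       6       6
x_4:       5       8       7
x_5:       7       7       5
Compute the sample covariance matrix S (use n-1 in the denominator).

Step 1 — column means:
  mean(X_1) = (2 + 2 + 7 + 5 + 7) / 5 = 23/5 = 4.6
  mean(X_2) = (1 + 6 + 6 + 8 + 7) / 5 = 28/5 = 5.6
  mean(X_3) = (1 + 2 + 6 + 7 + 5) / 5 = 21/5 = 4.2

Step 2 — sample covariance S[i,j] = (1/(n-1)) · Σ_k (x_{k,i} - mean_i) · (x_{k,j} - mean_j), with n-1 = 4.
  S[X_1,X_1] = ((-2.6)·(-2.6) + (-2.6)·(-2.6) + (2.4)·(2.4) + (0.4)·(0.4) + (2.4)·(2.4)) / 4 = 25.2/4 = 6.3
  S[X_1,X_2] = ((-2.6)·(-4.6) + (-2.6)·(0.4) + (2.4)·(0.4) + (0.4)·(2.4) + (2.4)·(1.4)) / 4 = 16.2/4 = 4.05
  S[X_1,X_3] = ((-2.6)·(-3.2) + (-2.6)·(-2.2) + (2.4)·(1.8) + (0.4)·(2.8) + (2.4)·(0.8)) / 4 = 21.4/4 = 5.35
  S[X_2,X_2] = ((-4.6)·(-4.6) + (0.4)·(0.4) + (0.4)·(0.4) + (2.4)·(2.4) + (1.4)·(1.4)) / 4 = 29.2/4 = 7.3
  S[X_2,X_3] = ((-4.6)·(-3.2) + (0.4)·(-2.2) + (0.4)·(1.8) + (2.4)·(2.8) + (1.4)·(0.8)) / 4 = 22.4/4 = 5.6
  S[X_3,X_3] = ((-3.2)·(-3.2) + (-2.2)·(-2.2) + (1.8)·(1.8) + (2.8)·(2.8) + (0.8)·(0.8)) / 4 = 26.8/4 = 6.7

S is symmetric (S[j,i] = S[i,j]). Assembling:

S = [[6.3, 4.05, 5.35],
 [4.05, 7.3, 5.6],
 [5.35, 5.6, 6.7]]
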